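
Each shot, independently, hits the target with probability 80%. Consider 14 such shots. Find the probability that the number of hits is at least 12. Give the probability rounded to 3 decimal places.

0.448

X ~ Binomial(14, 0.80); P(X ≥ 12) = Σ C(14,k) p^k (1−p)^(14−k) over k:
  k=12: C(14,12)·0.80^12·0.20^2 = 0.25014
  k=13: C(14,13)·0.80^13·0.20^1 = 0.15393
  k=14: C(14,14)·0.80^14·0.20^0 = 0.04398
Total = 0.44805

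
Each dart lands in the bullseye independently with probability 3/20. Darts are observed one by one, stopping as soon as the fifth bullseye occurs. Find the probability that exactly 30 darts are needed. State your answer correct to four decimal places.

0.0310

Y = trial on which the fifth success occurs; negative binomial, r=5, p=0.15.
P(Y=30) = C(29,4) · p^5 · (1−p)^25
= 23751 · 7.5937e-05 · 0.017198 = 0.031018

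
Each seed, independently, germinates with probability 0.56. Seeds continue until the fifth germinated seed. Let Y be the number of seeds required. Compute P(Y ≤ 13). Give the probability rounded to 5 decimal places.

Finishing within 13 seeds ⇔ at least 5 successes in the first 13. With X ~ Binomial(13, 0.56), P(Y ≤ 13) = 1 − P(X ≤ 4).
  k=0: C(13,0)·0.56^0·0.44^13 = 0.0000232
  k=1: C(13,1)·0.56^1·0.44^12 = 0.0003833
  k=2: C(13,2)·0.56^2·0.44^11 = 0.0029272
  k=3: C(13,3)·0.56^3·0.44^10 = 0.0136602
  k=4: C(13,4)·0.56^4·0.44^9 = 0.0434643
1 − 0.0604581 = 0.9395419

0.93954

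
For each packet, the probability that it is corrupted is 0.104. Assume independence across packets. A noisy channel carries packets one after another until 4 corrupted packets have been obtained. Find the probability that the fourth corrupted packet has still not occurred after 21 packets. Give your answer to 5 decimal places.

Needing more than 21 packets ⇔ fewer than 4 successes in the first 21. With X ~ Binomial(21, 0.104), P(Y > 21) = P(X ≤ 3).
  k=0: C(21,0)·0.104^0·0.896^21 = 0.0996479
  k=1: C(21,1)·0.104^1·0.896^20 = 0.2428918
  k=2: C(21,2)·0.104^2·0.896^19 = 0.2819280
  k=3: C(21,3)·0.104^3·0.896^18 = 0.2072506
P(X ≤ 3) = 0.8317183

0.83172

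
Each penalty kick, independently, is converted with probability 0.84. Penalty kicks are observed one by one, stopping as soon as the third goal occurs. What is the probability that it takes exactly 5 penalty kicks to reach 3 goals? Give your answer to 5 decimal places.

0.09104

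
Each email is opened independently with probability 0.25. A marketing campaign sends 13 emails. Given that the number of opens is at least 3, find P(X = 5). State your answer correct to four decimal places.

0.1885

X ~ Binomial(13, 0.25). Want P(X=5 | X≥3) = P(X=5) / P(X≥3).
P(X=5) = C(13,5)·0.25^5·0.75^8 = 0.125826
P(X≥3) = 1 − 0.023757 − 0.102948 − 0.205896 = 0.667398
Ratio = 0.125826 / 0.667398 = 0.188531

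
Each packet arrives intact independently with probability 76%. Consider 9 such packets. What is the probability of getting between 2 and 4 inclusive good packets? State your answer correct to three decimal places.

0.041

X ~ Binomial(9, 0.76); P(2 ≤ X ≤ 4) = Σ C(9,k) p^k (1−p)^(9−k) over k:
  k=2: C(9,2)·0.76^2·0.24^7 = 0.00095
  k=3: C(9,3)·0.76^3·0.24^6 = 0.00705
  k=4: C(9,4)·0.76^4·0.24^5 = 0.03347
Total = 0.04147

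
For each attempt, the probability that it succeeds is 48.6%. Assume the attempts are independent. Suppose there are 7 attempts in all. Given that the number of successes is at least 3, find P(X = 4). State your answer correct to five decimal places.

X ~ Binomial(7, 0.486). Want P(X=4 | X≥3) = P(X=4) / P(X≥3).
P(X=4) = C(7,4)·0.486^4·0.514^3 = 0.2651566
P(X≥3) = 1 − 0.0094785 − 0.0627355 − 0.1779539 = 0.7498321
Ratio = 0.2651566 / 0.7498321 = 0.3536213

0.35362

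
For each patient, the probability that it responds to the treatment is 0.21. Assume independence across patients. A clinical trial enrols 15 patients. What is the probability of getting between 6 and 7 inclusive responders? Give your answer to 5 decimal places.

X ~ Binomial(15, 0.21); P(6 ≤ X ≤ 7) = Σ C(15,k) p^k (1−p)^(15−k) over k:
  k=6: C(15,6)·0.21^6·0.79^9 = 0.0514474
  k=7: C(15,7)·0.21^7·0.79^8 = 0.0175833
Total = 0.0690307

0.06903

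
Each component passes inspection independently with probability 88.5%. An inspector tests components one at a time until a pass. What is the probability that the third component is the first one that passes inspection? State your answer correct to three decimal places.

0.012

Geometric (trials to first success), p = 0.885.
P(Y = 3) = (1−p)^2 · p = 0.013225 · 0.885 = 0.01170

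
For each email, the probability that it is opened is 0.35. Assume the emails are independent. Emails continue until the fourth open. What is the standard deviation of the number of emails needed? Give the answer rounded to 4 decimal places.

Y = total emails until the fourth success; negative binomial with r=4, p=0.35.
SD(Y) = √[r(1−p)/p²] = √(21.224490) = 4.607004

4.6070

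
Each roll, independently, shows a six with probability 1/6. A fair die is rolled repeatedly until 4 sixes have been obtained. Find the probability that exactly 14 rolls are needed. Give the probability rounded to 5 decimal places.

0.03564

Y = trial on which the fourth success occurs; negative binomial, r=4, p=0.166667.
P(Y=14) = C(13,3) · p^4 · (1−p)^10
= 286 · 0.0007716 · 0.16151 = 0.0356409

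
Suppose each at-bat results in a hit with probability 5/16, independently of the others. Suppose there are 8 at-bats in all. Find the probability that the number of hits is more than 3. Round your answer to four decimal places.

X ~ Binomial(8, 0.3125); P(X ≥ 4) = Σ C(8,k) p^k (1−p)^(8−k) over k:
  k=4: C(8,4)·0.3125^4·0.6875^4 = 0.149138
  k=5: C(8,5)·0.3125^5·0.6875^3 = 0.054232
  k=6: C(8,6)·0.3125^6·0.6875^2 = 0.012325
  k=7: C(8,7)·0.3125^7·0.6875^1 = 0.001601
  k=8: C(8,8)·0.3125^8·0.6875^0 = 0.000091
Total = 0.217387

0.2174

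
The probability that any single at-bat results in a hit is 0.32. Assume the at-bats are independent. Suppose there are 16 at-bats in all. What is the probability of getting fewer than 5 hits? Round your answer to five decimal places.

X ~ Binomial(16, 0.32); P(X ≤ 4) = Σ C(16,k) p^k (1−p)^(16−k) over k:
  k=0: C(16,0)·0.32^0·0.68^16 = 0.0020900
  k=1: C(16,1)·0.32^1·0.68^15 = 0.0157363
  k=2: C(16,2)·0.32^2·0.68^14 = 0.0555400
  k=3: C(16,3)·0.32^3·0.68^13 = 0.1219702
  k=4: C(16,4)·0.32^4·0.68^12 = 0.1865427
Total = 0.3818793

0.38188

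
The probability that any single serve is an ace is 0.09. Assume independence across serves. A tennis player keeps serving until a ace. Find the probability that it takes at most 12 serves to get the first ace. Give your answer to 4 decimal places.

Y = number of serves to the first success; geometric, p = 0.09.
P(Y ≤ 12) = 1 − (1−p)^12 = 1 − 0.322475 = 0.677525

0.6775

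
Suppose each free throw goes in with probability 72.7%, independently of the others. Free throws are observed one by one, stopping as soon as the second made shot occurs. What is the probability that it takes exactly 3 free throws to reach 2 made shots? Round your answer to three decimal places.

Y = trial on which the second success occurs; negative binomial, r=2, p=0.727.
P(Y=3) = C(2,1) · p^2 · (1−p)^1
= 2 · 0.52853 · 0.273 = 0.28858

0.289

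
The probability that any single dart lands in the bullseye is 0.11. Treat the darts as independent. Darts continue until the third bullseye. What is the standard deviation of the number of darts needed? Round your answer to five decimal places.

14.85467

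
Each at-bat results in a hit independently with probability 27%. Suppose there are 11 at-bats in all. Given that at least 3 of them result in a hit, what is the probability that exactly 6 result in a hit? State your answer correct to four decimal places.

0.0613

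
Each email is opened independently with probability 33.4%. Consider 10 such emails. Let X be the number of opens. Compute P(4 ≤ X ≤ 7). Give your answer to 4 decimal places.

X ~ Binomial(10, 0.334); P(4 ≤ X ≤ 7) = Σ C(10,k) p^k (1−p)^(10−k) over k:
  k=4: C(10,4)·0.334^4·0.666^6 = 0.228061
  k=5: C(10,5)·0.334^5·0.666^5 = 0.137247
  k=6: C(10,6)·0.334^6·0.666^4 = 0.057358
  k=7: C(10,7)·0.334^7·0.666^3 = 0.016437
Total = 0.439103

0.4391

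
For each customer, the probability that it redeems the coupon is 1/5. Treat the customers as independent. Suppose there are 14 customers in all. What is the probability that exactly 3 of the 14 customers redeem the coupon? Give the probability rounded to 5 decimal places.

0.25014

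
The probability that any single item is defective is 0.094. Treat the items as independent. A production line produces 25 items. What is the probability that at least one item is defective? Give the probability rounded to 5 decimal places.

0.91524

P(at least one) = 1 − P(none) = 1 − (1 − 0.094)^25
= 1 − 0.0847627 = 0.9152373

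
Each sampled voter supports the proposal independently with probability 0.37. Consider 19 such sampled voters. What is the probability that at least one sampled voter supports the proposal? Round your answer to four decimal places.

P(at least one) = 1 − P(none) = 1 − (1 − 0.37)^19
= 1 − 0.000154 = 0.999846

0.9998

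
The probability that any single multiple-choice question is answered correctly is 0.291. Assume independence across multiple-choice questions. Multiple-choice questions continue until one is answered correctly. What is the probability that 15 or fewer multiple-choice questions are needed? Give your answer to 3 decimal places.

Y = number of multiple-choice questions to the first success; geometric, p = 0.291.
P(Y ≤ 15) = 1 − (1−p)^15 = 1 − 0.00575 = 0.99425

0.994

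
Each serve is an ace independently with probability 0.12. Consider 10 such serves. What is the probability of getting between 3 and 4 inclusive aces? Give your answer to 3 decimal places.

0.105

X ~ Binomial(10, 0.12); P(3 ≤ X ≤ 4) = Σ C(10,k) p^k (1−p)^(10−k) over k:
  k=3: C(10,3)·0.12^3·0.88^7 = 0.08474
  k=4: C(10,4)·0.12^4·0.88^6 = 0.02022
Total = 0.10497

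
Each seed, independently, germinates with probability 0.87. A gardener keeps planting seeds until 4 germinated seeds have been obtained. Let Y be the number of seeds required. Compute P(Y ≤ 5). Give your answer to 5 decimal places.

Finishing within 5 seeds ⇔ at least 4 successes in the first 5. With X ~ Binomial(5, 0.87), P(Y ≤ 5) = 1 − P(X ≤ 3).
  k=0: C(5,0)·0.87^0·0.13^5 = 0.0000371
  k=1: C(5,1)·0.87^1·0.13^4 = 0.0012424
  k=2: C(5,2)·0.87^2·0.13^3 = 0.0166291
  k=3: C(5,3)·0.87^3·0.13^2 = 0.1112870
1 − 0.1291956 = 0.8708044

0.87080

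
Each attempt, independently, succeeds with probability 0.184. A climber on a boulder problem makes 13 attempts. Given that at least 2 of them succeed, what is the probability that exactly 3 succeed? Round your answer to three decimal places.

X ~ Binomial(13, 0.184). Want P(X=3 | X≥2) = P(X=3) / P(X≥2).
P(X=3) = C(13,3)·0.184^3·0.816^10 = 0.23320
P(X≥2) = 1 − 0.07112 − 0.20847 = 0.72041
Ratio = 0.23320 / 0.72041 = 0.32370

0.324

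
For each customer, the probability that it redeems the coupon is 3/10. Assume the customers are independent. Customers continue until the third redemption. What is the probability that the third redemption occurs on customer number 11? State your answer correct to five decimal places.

0.07004

Y = trial on which the third success occurs; negative binomial, r=3, p=0.30.
P(Y=11) = C(10,2) · p^3 · (1−p)^8
= 45 · 0.027 · 0.057648 = 0.0700423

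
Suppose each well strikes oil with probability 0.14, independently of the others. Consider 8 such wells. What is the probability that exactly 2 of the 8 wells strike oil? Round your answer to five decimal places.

0.22203

X ~ Binomial(n=8, p=0.14).
P(X=2) = C(8,2) · p^2 · (1−p)^6
= 28 · 0.0196 · 0.40457 = 0.2220265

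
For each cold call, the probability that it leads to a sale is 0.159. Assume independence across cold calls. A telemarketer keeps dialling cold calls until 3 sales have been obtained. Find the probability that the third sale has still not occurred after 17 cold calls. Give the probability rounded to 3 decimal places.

0.478

Needing more than 17 cold calls ⇔ fewer than 3 successes in the first 17. With X ~ Binomial(17, 0.159), P(Y > 17) = P(X ≤ 2).
  k=0: C(17,0)·0.159^0·0.841^17 = 0.05267
  k=1: C(17,1)·0.159^1·0.841^16 = 0.16927
  k=2: C(17,2)·0.159^2·0.841^15 = 0.25602
P(X ≤ 2) = 0.47796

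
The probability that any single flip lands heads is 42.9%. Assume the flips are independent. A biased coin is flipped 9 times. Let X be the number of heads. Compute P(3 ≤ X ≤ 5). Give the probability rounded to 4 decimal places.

X ~ Binomial(9, 0.429); P(3 ≤ X ≤ 5) = Σ C(9,k) p^k (1−p)^(9−k) over k:
  k=3: C(9,3)·0.429^3·0.571^6 = 0.229862
  k=4: C(9,4)·0.429^4·0.571^5 = 0.259048
  k=5: C(9,5)·0.429^5·0.571^4 = 0.194626
Total = 0.683537

0.6835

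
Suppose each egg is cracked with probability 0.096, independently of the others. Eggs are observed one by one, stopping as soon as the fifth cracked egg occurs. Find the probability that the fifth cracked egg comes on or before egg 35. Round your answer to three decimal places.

0.242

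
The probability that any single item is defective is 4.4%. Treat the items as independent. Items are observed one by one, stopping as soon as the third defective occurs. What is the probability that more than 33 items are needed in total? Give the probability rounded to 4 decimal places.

Needing more than 33 items ⇔ fewer than 3 successes in the first 33. With X ~ Binomial(33, 0.044), P(Y > 33) = P(X ≤ 2).
  k=0: C(33,0)·0.044^0·0.956^33 = 0.226522
  k=1: C(33,1)·0.044^1·0.956^32 = 0.344048
  k=2: C(33,2)·0.044^2·0.956^31 = 0.253358
P(X ≤ 2) = 0.823928

0.8239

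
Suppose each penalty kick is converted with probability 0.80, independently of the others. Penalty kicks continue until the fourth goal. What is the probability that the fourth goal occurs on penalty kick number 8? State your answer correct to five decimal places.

0.02294

Y = trial on which the fourth success occurs; negative binomial, r=4, p=0.80.
P(Y=8) = C(7,3) · p^4 · (1−p)^4
= 35 · 0.4096 · 0.0016 = 0.0229376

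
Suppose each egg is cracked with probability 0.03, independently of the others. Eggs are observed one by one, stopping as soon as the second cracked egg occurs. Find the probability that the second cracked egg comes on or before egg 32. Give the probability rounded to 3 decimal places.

0.249

Finishing within 32 eggs ⇔ at least 2 successes in the first 32. With X ~ Binomial(32, 0.03), P(Y ≤ 32) = 1 − P(X ≤ 1).
  k=0: C(32,0)·0.03^0·0.97^32 = 0.37731
  k=1: C(32,1)·0.03^1·0.97^31 = 0.37342
1 − 0.75073 = 0.24927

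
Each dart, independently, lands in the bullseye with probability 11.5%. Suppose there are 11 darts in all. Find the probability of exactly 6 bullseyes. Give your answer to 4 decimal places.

X ~ Binomial(n=11, p=0.115).
P(X=6) = C(11,6) · p^6 · (1−p)^5
= 462 · 2.3131e-06 · 0.5429 = 0.000580

0.0006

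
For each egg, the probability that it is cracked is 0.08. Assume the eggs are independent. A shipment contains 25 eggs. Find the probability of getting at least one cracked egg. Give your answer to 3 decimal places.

0.876

P(at least one) = 1 − P(none) = 1 − (1 − 0.08)^25
= 1 − 0.12436 = 0.87564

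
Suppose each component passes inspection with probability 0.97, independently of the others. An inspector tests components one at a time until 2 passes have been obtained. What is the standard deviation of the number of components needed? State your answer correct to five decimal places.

0.25252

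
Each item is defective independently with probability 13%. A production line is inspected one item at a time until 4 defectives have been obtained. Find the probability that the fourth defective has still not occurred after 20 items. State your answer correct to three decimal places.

0.743

Needing more than 20 items ⇔ fewer than 4 successes in the first 20. With X ~ Binomial(20, 0.13), P(Y > 20) = P(X ≤ 3).
  k=0: C(20,0)·0.13^0·0.87^20 = 0.06171
  k=1: C(20,1)·0.13^1·0.87^19 = 0.18443
  k=2: C(20,2)·0.13^2·0.87^18 = 0.26181
  k=3: C(20,3)·0.13^3·0.87^17 = 0.23473
P(X ≤ 3) = 0.74268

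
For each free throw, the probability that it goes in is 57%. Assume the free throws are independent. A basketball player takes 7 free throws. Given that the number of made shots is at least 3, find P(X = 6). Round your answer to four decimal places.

0.1184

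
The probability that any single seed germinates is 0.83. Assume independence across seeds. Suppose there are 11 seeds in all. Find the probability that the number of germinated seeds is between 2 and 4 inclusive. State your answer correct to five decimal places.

0.00071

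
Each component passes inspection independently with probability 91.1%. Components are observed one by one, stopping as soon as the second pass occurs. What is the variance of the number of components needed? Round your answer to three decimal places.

Y = total components until the second success; negative binomial with r=2, p=0.911.
Var(Y) = r(1−p)/p² = 2·0.089 / 0.911² = 0.21448

0.214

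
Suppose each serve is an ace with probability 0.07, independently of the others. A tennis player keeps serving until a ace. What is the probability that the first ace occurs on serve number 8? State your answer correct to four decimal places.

Geometric (trials to first success), p = 0.07.
P(Y = 8) = (1−p)^7 · p = 0.6017 · 0.07 = 0.042119

0.0421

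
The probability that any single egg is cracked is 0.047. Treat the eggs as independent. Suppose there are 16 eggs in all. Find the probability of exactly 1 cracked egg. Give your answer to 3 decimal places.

0.365

X ~ Binomial(n=16, p=0.047).
P(X=1) = C(16,1) · p^1 · (1−p)^15
= 16 · 0.047 · 0.48573 = 0.36527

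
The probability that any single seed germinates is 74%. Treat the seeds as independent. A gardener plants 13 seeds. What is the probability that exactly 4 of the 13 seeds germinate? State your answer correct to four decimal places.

0.0012

X ~ Binomial(n=13, p=0.74).
P(X=4) = C(13,4) · p^4 · (1−p)^9
= 715 · 0.29987 · 5.4295e-06 = 0.001164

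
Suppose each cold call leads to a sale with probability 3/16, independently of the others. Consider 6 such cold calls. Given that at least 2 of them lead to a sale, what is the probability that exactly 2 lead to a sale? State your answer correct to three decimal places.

0.732

X ~ Binomial(6, 0.1875). Want P(X=2 | X≥2) = P(X=2) / P(X≥2).
P(X=2) = C(6,2)·0.1875^2·0.8125^4 = 0.22982
P(X≥2) = 1 − 0.28770 − 0.39835 = 0.31395
Ratio = 0.22982 / 0.31395 = 0.73204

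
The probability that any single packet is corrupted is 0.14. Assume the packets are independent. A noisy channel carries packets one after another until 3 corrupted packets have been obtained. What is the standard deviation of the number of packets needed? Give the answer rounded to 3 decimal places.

11.473

Y = total packets until the third success; negative binomial with r=3, p=0.14.
SD(Y) = √[r(1−p)/p²] = √(131.63265) = 11.47313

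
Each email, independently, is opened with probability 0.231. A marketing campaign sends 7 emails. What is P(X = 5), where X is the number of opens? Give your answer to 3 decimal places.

0.008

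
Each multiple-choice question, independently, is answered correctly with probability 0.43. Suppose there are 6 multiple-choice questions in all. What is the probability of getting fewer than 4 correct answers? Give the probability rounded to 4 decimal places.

0.7768

X ~ Binomial(6, 0.43); P(X ≤ 3) = Σ C(6,k) p^k (1−p)^(6−k) over k:
  k=0: C(6,0)·0.43^0·0.57^6 = 0.034296
  k=1: C(6,1)·0.43^1·0.57^5 = 0.155237
  k=2: C(6,2)·0.43^2·0.57^4 = 0.292771
  k=3: C(6,3)·0.43^3·0.57^3 = 0.294483
Total = 0.776786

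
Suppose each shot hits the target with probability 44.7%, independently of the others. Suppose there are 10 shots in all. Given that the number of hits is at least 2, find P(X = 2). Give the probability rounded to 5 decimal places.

0.08060

X ~ Binomial(10, 0.447). Want P(X=2 | X≥2) = P(X=2) / P(X≥2).
P(X=2) = C(10,2)·0.447^2·0.553^8 = 0.0786373
P(X≥2) = 1 − 0.0026746 − 0.0216189 = 0.9757065
Ratio = 0.0786373 / 0.9757065 = 0.0805952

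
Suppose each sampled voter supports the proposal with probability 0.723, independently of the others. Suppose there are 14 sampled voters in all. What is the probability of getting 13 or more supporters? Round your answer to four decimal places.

0.0679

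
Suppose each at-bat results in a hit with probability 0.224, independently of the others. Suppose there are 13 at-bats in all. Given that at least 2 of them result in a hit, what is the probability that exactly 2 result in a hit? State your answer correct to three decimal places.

X ~ Binomial(13, 0.224). Want P(X=2 | X≥2) = P(X=2) / P(X≥2).
P(X=2) = C(13,2)·0.224^2·0.776^11 = 0.24047
P(X≥2) = 1 − 0.03700 − 0.13885 = 0.82415
Ratio = 0.24047 / 0.82415 = 0.29178

0.292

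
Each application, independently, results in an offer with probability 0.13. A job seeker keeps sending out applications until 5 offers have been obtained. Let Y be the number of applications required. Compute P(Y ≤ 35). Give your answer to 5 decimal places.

0.48455

Finishing within 35 applications ⇔ at least 5 successes in the first 35. With X ~ Binomial(35, 0.13), P(Y ≤ 35) = 1 − P(X ≤ 4).
  k=0: C(35,0)·0.13^0·0.87^35 = 0.0076414
  k=1: C(35,1)·0.13^1·0.87^34 = 0.0399637
  k=2: C(35,2)·0.13^2·0.87^33 = 0.1015171
  k=3: C(35,3)·0.13^3·0.87^32 = 0.1668614
  k=4: C(35,4)·0.13^4·0.87^31 = 0.1994665
1 − 0.5154500 = 0.4845500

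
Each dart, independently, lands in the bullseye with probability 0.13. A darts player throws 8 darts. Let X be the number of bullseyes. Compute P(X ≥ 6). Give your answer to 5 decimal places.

0.00011

X ~ Binomial(8, 0.13); P(X ≥ 6) = Σ C(8,k) p^k (1−p)^(8−k) over k:
  k=6: C(8,6)·0.13^6·0.87^2 = 0.0001023
  k=7: C(8,7)·0.13^7·0.87^1 = 0.0000044
  k=8: C(8,8)·0.13^8·0.87^0 = 0.0000001
Total = 0.0001067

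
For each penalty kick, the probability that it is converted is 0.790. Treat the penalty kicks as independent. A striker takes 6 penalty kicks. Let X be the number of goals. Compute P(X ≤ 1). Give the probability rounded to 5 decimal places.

0.00202

X ~ Binomial(6, 0.79); P(X ≤ 1) = Σ C(6,k) p^k (1−p)^(6−k) over k:
  k=0: C(6,0)·0.79^0·0.21^6 = 0.0000858
  k=1: C(6,1)·0.79^1·0.21^5 = 0.0019359
Total = 0.0020216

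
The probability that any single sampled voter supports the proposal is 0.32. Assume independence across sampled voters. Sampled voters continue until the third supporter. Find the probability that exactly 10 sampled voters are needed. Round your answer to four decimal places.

0.0793

Y = trial on which the third success occurs; negative binomial, r=3, p=0.32.
P(Y=10) = C(9,2) · p^3 · (1−p)^7
= 36 · 0.032768 · 0.06723 = 0.079308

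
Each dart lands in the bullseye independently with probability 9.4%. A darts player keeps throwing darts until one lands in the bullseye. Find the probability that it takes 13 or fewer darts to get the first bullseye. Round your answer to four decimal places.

0.7229

Y = number of darts to the first success; geometric, p = 0.094.
P(Y ≤ 13) = 1 − (1−p)^13 = 1 − 0.277119 = 0.722881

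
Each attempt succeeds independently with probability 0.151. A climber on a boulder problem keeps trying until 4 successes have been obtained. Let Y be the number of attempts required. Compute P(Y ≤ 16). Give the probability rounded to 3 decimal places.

0.214

Finishing within 16 attempts ⇔ at least 4 successes in the first 16. With X ~ Binomial(16, 0.151), P(Y ≤ 16) = 1 − P(X ≤ 3).
  k=0: C(16,0)·0.151^0·0.849^16 = 0.07287
  k=1: C(16,1)·0.151^1·0.849^15 = 0.20735
  k=2: C(16,2)·0.151^2·0.849^14 = 0.27659
  k=3: C(16,3)·0.151^3·0.849^13 = 0.22957
1 − 0.78639 = 0.21361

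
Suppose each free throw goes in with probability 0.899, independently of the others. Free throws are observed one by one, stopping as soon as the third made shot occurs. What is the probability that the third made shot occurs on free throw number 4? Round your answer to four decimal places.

0.2202

Y = trial on which the third success occurs; negative binomial, r=3, p=0.899.
P(Y=4) = C(3,2) · p^3 · (1−p)^1
= 3 · 0.72657 · 0.101 = 0.220152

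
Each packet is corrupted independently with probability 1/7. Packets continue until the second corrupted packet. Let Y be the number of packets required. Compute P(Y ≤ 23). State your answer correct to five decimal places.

Finishing within 23 packets ⇔ at least 2 successes in the first 23. With X ~ Binomial(23, 0.142857), P(Y ≤ 23) = 1 − P(X ≤ 1).
  k=0: C(23,0)·0.142857^0·0.857143^23 = 0.0288552
  k=1: C(23,1)·0.142857^1·0.857143^22 = 0.1106115
1 − 0.1394667 = 0.8605333

0.86053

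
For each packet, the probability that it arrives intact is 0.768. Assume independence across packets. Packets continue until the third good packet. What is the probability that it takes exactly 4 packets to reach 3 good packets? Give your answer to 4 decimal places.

0.3153

Y = trial on which the third success occurs; negative binomial, r=3, p=0.768.
P(Y=4) = C(3,2) · p^3 · (1−p)^1
= 3 · 0.45298 · 0.232 = 0.315277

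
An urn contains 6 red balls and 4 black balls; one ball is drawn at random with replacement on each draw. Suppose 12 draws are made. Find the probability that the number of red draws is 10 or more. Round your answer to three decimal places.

X ~ Binomial(12, 0.60); P(X ≥ 10) = Σ C(12,k) p^k (1−p)^(12−k) over k:
  k=10: C(12,10)·0.60^10·0.40^2 = 0.06385
  k=11: C(12,11)·0.60^11·0.40^1 = 0.01741
  k=12: C(12,12)·0.60^12·0.40^0 = 0.00218
Total = 0.08344

0.083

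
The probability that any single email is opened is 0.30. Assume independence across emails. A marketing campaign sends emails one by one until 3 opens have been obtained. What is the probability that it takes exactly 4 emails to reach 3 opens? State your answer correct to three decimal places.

Y = trial on which the third success occurs; negative binomial, r=3, p=0.30.
P(Y=4) = C(3,2) · p^3 · (1−p)^1
= 3 · 0.027 · 0.7 = 0.05670

0.057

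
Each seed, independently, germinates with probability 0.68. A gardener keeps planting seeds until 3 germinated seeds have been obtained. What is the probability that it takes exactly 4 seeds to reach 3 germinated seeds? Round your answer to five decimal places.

0.30185

Y = trial on which the third success occurs; negative binomial, r=3, p=0.68.
P(Y=4) = C(3,2) · p^3 · (1−p)^1
= 3 · 0.31443 · 0.32 = 0.3018547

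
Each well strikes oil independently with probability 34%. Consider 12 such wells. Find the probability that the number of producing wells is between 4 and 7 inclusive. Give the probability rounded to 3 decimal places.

0.605

X ~ Binomial(12, 0.34); P(4 ≤ X ≤ 7) = Σ C(12,k) p^k (1−p)^(12−k) over k:
  k=4: C(12,4)·0.34^4·0.66^8 = 0.23816
  k=5: C(12,5)·0.34^5·0.66^7 = 0.19630
  k=6: C(12,6)·0.34^6·0.66^6 = 0.11798
  k=7: C(12,7)·0.34^7·0.66^5 = 0.05210
Total = 0.60454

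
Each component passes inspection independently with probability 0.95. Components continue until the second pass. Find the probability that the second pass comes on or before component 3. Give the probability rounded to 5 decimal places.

0.99275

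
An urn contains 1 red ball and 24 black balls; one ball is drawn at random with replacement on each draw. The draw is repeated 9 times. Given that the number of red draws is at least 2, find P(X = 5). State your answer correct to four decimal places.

X ~ Binomial(9, 0.04). Want P(X=5 | X≥2) = P(X=5) / P(X≥2).
P(X=5) = C(9,5)·0.04^5·0.96^4 = 0.000011
P(X≥2) = 1 − 0.692534 − 0.259700 = 0.047766
Ratio = 0.000011 / 0.047766 = 0.000229

0.0002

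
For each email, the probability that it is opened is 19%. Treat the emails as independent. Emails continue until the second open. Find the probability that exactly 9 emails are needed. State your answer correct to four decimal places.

0.0661

Y = trial on which the second success occurs; negative binomial, r=2, p=0.19.
P(Y=9) = C(8,1) · p^2 · (1−p)^7
= 8 · 0.0361 · 0.22877 = 0.066068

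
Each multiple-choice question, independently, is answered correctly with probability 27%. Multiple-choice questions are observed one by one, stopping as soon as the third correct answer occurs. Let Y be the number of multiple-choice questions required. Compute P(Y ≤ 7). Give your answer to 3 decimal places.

Finishing within 7 multiple-choice questions ⇔ at least 3 successes in the first 7. With X ~ Binomial(7, 0.27), P(Y ≤ 7) = 1 − P(X ≤ 2).
  k=0: C(7,0)·0.27^0·0.73^7 = 0.11047
  k=1: C(7,1)·0.27^1·0.73^6 = 0.28602
  k=2: C(7,2)·0.27^2·0.73^5 = 0.31737
1 − 0.71386 = 0.28614

0.286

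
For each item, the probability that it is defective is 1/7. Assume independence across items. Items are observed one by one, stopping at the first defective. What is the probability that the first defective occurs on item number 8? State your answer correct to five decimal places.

Geometric (trials to first success), p = 0.142857.
P(Y = 8) = (1−p)^7 · p = 0.33992 · 0.142857 = 0.0485595

0.04856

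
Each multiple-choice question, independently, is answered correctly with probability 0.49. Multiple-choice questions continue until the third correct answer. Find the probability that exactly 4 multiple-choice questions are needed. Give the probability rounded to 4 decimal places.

0.1800

Y = trial on which the third success occurs; negative binomial, r=3, p=0.49.
P(Y=4) = C(3,2) · p^3 · (1−p)^1
= 3 · 0.11765 · 0.51 = 0.180003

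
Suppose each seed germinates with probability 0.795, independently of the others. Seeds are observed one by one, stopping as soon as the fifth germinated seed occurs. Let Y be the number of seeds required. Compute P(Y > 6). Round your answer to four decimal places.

0.3569

Needing more than 6 seeds ⇔ fewer than 5 successes in the first 6. With X ~ Binomial(6, 0.795), P(Y > 6) = P(X ≤ 4).
  k=0: C(6,0)·0.795^0·0.205^6 = 0.000074
  k=1: C(6,1)·0.795^1·0.205^5 = 0.001727
  k=2: C(6,2)·0.795^2·0.205^4 = 0.016743
  k=3: C(6,3)·0.795^3·0.205^3 = 0.086575
  k=4: C(6,4)·0.795^4·0.205^2 = 0.251807
P(X ≤ 4) = 0.356926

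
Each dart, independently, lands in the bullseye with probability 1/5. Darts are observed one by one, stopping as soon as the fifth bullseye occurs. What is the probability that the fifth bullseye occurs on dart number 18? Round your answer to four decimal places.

0.0419

Y = trial on which the fifth success occurs; negative binomial, r=5, p=0.20.
P(Y=18) = C(17,4) · p^5 · (1−p)^13
= 2380 · 0.00032 · 0.054976 = 0.041869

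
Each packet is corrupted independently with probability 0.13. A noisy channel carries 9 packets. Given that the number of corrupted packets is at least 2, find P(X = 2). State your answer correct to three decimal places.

0.695

X ~ Binomial(9, 0.13). Want P(X=2 | X≥2) = P(X=2) / P(X≥2).
P(X=2) = C(9,2)·0.13^2·0.87^7 = 0.22952
P(X≥2) = 1 − 0.28554 − 0.38401 = 0.33045
Ratio = 0.22952 / 0.33045 = 0.69458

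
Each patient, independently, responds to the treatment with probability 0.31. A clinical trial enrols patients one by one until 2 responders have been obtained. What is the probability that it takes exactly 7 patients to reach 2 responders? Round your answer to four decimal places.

Y = trial on which the second success occurs; negative binomial, r=2, p=0.31.
P(Y=7) = C(6,1) · p^2 · (1−p)^5
= 6 · 0.0961 · 0.1564 = 0.090182

0.0902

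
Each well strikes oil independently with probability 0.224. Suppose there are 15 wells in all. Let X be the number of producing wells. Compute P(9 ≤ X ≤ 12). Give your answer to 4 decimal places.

X ~ Binomial(15, 0.224); P(9 ≤ X ≤ 12) = Σ C(15,k) p^k (1−p)^(15−k) over k:
  k=9: C(15,9)·0.224^9·0.776^6 = 0.001552
  k=10: C(15,10)·0.224^10·0.776^5 = 0.000269
  k=11: C(15,11)·0.224^11·0.776^4 = 0.000035
  k=12: C(15,12)·0.224^12·0.776^3 = 0.000003
Total = 0.001859

0.0019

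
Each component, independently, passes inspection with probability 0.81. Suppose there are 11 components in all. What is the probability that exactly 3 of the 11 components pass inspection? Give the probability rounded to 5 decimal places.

X ~ Binomial(n=11, p=0.81).
P(X=3) = C(11,3) · p^3 · (1−p)^8
= 165 · 0.53144 · 1.6984e-06 = 0.0001489

0.00015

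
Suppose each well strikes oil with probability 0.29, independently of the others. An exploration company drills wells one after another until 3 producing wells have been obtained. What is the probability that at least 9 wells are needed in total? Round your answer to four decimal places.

Needing more than 8 wells ⇔ fewer than 3 successes in the first 8. With X ~ Binomial(8, 0.29), P(Y > 8) = P(X ≤ 2).
  k=0: C(8,0)·0.29^0·0.71^8 = 0.064575
  k=1: C(8,1)·0.29^1·0.71^7 = 0.211007
  k=2: C(8,2)·0.29^2·0.71^6 = 0.301651
P(X ≤ 2) = 0.577233

0.5772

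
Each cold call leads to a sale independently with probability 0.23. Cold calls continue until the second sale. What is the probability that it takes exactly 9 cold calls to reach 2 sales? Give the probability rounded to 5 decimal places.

0.06792

Y = trial on which the second success occurs; negative binomial, r=2, p=0.23.
P(Y=9) = C(8,1) · p^2 · (1−p)^7
= 8 · 0.0529 · 0.16049 = 0.0679174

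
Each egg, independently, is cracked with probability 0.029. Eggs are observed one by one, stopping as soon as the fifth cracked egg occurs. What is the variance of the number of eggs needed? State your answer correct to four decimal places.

5772.8894

Y = total eggs until the fifth success; negative binomial with r=5, p=0.029.
Var(Y) = r(1−p)/p² = 5·0.971 / 0.029² = 5772.889417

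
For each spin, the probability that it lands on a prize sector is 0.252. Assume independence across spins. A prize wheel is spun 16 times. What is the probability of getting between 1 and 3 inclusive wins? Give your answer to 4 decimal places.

0.3882

X ~ Binomial(16, 0.252); P(1 ≤ X ≤ 3) = Σ C(16,k) p^k (1−p)^(16−k) over k:
  k=1: C(16,1)·0.252^1·0.748^15 = 0.051766
  k=2: C(16,2)·0.252^2·0.748^14 = 0.130799
  k=3: C(16,3)·0.252^3·0.748^13 = 0.205641
Total = 0.388206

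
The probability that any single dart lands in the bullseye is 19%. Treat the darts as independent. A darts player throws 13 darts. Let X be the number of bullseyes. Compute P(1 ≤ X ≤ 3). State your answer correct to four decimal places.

0.7128

X ~ Binomial(13, 0.19); P(1 ≤ X ≤ 3) = Σ C(13,k) p^k (1−p)^(13−k) over k:
  k=1: C(13,1)·0.19^1·0.81^12 = 0.197023
  k=2: C(13,2)·0.19^2·0.81^11 = 0.277292
  k=3: C(13,3)·0.19^3·0.81^10 = 0.238494
Total = 0.712809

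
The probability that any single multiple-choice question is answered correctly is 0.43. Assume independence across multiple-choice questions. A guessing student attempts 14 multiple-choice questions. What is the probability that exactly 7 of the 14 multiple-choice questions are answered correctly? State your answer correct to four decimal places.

0.1824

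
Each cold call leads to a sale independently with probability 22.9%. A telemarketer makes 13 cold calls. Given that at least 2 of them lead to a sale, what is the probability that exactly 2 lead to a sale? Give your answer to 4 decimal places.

X ~ Binomial(13, 0.229). Want P(X=2 | X≥2) = P(X=2) / P(X≥2).
P(X=2) = C(13,2)·0.229^2·0.771^11 = 0.234080
P(X≥2) = 1 − 0.034018 − 0.131350 = 0.834632
Ratio = 0.234080 / 0.834632 = 0.280459

0.2805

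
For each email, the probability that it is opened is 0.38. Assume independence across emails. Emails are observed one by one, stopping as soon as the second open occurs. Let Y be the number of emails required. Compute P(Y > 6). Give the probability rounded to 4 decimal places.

0.2657

Needing more than 6 emails ⇔ fewer than 2 successes in the first 6. With X ~ Binomial(6, 0.38), P(Y > 6) = P(X ≤ 1).
  k=0: C(6,0)·0.38^0·0.62^6 = 0.056800
  k=1: C(6,1)·0.38^1·0.62^5 = 0.208878
P(X ≤ 1) = 0.265679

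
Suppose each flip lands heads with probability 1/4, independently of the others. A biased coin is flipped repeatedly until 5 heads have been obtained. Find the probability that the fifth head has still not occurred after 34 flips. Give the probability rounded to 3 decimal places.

Needing more than 34 flips ⇔ fewer than 5 successes in the first 34. With X ~ Binomial(34, 0.25), P(Y > 34) = P(X ≤ 4).
  k=0: C(34,0)·0.25^0·0.75^34 = 0.00006
  k=1: C(34,1)·0.25^1·0.75^33 = 0.00064
  k=2: C(34,2)·0.25^2·0.75^32 = 0.00352
  k=3: C(34,3)·0.25^3·0.75^31 = 0.01252
  k=4: C(34,4)·0.25^4·0.75^30 = 0.03235
P(X ≤ 4) = 0.04909

0.049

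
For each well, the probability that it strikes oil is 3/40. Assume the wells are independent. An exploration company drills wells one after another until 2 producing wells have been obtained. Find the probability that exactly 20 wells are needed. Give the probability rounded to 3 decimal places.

Y = trial on which the second success occurs; negative binomial, r=2, p=0.075.
P(Y=20) = C(19,1) · p^2 · (1−p)^18
= 19 · 0.005625 · 0.24578 = 0.02627

0.026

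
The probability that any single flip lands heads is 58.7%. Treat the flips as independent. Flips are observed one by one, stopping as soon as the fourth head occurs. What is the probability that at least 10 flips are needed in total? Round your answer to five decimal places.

Needing more than 9 flips ⇔ fewer than 4 successes in the first 9. With X ~ Binomial(9, 0.587), P(Y > 9) = P(X ≤ 3).
  k=0: C(9,0)·0.587^0·0.413^9 = 0.0003496
  k=1: C(9,1)·0.587^1·0.413^8 = 0.0044718
  k=2: C(9,2)·0.587^2·0.413^7 = 0.0254231
  k=3: C(9,3)·0.587^3·0.413^6 = 0.0843129
P(X ≤ 3) = 0.1145574

0.11456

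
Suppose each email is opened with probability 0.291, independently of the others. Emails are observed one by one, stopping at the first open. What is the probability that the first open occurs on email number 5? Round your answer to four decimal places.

Geometric (trials to first success), p = 0.291.
P(Y = 5) = (1−p)^4 · p = 0.25269 · 0.291 = 0.073532

0.0735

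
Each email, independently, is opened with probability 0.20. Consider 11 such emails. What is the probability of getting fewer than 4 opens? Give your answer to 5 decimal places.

X ~ Binomial(11, 0.20); P(X ≤ 3) = Σ C(11,k) p^k (1−p)^(11−k) over k:
  k=0: C(11,0)·0.20^0·0.80^11 = 0.0858993
  k=1: C(11,1)·0.20^1·0.80^10 = 0.2362232
  k=2: C(11,2)·0.20^2·0.80^9 = 0.2952790
  k=3: C(11,3)·0.20^3·0.80^8 = 0.2214593
Total = 0.8388608

0.83886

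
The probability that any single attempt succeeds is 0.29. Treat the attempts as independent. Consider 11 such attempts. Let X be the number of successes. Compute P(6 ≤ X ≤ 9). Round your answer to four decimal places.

0.0674

X ~ Binomial(11, 0.29); P(6 ≤ X ≤ 9) = Σ C(11,k) p^k (1−p)^(11−k) over k:
  k=6: C(11,6)·0.29^6·0.71^5 = 0.049582
  k=7: C(11,7)·0.29^7·0.71^4 = 0.014465
  k=8: C(11,8)·0.29^8·0.71^3 = 0.002954
  k=9: C(11,9)·0.29^9·0.71^2 = 0.000402
Total = 0.067404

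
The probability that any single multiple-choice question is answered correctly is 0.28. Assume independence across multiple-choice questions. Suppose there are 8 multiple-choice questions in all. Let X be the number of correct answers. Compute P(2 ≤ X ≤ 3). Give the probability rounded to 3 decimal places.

0.544

X ~ Binomial(8, 0.28); P(2 ≤ X ≤ 3) = Σ C(8,k) p^k (1−p)^(8−k) over k:
  k=2: C(8,2)·0.28^2·0.72^6 = 0.30582
  k=3: C(8,3)·0.28^3·0.72^5 = 0.23786
Total = 0.54368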